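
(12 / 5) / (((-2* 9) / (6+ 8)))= -28/15 = -1.87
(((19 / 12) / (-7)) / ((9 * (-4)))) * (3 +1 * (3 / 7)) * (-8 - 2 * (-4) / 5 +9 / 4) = -1577/17640 = -0.09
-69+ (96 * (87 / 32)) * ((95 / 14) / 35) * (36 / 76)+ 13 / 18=-19540/441 = -44.31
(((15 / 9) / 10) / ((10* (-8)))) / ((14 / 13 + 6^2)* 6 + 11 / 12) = -13/1393880 = 0.00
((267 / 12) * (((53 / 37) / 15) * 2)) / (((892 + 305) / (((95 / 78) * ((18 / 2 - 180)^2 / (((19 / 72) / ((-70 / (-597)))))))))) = 56.18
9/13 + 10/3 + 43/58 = 10783/2262 = 4.77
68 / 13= 5.23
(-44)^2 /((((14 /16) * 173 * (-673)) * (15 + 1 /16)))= -247808/196415723 = 0.00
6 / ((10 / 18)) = 54/5 = 10.80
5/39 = 0.13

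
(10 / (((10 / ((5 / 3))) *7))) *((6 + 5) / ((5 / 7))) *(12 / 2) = 22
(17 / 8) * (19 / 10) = 323/80 = 4.04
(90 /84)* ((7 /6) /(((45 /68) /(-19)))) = -323/9 = -35.89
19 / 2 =9.50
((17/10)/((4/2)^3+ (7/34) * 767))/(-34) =-17/56410 = 0.00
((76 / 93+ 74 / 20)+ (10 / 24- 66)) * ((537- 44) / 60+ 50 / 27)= -205850257/334800 = -614.85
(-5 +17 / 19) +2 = -40/19 = -2.11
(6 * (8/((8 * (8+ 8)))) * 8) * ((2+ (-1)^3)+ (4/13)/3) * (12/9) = 172/39 = 4.41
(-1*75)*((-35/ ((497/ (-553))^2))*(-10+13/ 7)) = -133401375/5041 = -26463.28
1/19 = 0.05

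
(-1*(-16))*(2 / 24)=4/3 = 1.33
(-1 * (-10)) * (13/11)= 130/11 = 11.82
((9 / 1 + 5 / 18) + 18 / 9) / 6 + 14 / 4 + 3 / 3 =689/108 = 6.38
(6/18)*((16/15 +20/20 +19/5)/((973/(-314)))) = -27632/43785 = -0.63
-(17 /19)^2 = -289/361 = -0.80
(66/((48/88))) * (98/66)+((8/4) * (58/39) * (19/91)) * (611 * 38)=14598.51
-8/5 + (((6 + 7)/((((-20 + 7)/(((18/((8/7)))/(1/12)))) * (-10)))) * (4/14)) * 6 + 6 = 184/5 = 36.80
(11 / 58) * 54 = 297/29 = 10.24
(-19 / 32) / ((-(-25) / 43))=-817/800 = -1.02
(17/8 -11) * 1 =-71/8 = -8.88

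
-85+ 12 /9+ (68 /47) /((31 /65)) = -352447/4371 = -80.63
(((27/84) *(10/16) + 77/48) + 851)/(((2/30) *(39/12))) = 3936.02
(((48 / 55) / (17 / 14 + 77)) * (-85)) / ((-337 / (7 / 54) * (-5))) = -13328/182662425 = 0.00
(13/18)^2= 169/324 = 0.52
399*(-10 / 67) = -3990/67 = -59.55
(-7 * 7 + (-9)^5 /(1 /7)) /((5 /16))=-6614272/5 = -1322854.40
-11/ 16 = -0.69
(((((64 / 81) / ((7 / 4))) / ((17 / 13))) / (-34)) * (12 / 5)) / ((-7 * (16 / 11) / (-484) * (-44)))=50336/1911735 = 0.03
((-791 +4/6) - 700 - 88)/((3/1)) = -4735/9 = -526.11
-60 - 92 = -152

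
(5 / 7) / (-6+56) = 1/70 = 0.01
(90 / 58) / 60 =3/116 = 0.03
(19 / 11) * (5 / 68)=95/748 = 0.13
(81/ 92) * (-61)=-4941/92 = -53.71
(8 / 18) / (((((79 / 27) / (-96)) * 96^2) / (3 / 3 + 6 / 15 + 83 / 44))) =-0.01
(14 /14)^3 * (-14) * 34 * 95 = -45220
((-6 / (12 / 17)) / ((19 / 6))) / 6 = -17/38 = -0.45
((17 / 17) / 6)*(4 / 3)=2/9 = 0.22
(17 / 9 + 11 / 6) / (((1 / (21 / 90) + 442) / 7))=3283/56232 = 0.06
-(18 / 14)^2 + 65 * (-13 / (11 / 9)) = -373536/539 = -693.02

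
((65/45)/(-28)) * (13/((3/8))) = -338/189 = -1.79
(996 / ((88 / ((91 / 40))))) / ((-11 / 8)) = -22659/1210 = -18.73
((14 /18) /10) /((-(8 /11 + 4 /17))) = -0.08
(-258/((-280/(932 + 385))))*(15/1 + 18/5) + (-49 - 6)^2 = 17917549/700 = 25596.50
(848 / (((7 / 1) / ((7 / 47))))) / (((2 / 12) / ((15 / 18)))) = 4240/47 = 90.21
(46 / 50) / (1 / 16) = 368/25 = 14.72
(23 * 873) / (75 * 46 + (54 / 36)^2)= 26772/4603 = 5.82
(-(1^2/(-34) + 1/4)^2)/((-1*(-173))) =-225/799952 = 0.00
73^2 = 5329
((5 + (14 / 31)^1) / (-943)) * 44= -7436/29233 = -0.25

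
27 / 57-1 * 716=-13595/19 = -715.53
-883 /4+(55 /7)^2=-159.02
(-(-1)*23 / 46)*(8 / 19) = 4/19 = 0.21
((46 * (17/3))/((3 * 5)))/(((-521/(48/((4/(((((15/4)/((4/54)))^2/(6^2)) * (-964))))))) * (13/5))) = 572453325/54184 = 10564.99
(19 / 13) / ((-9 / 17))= -323/117 = -2.76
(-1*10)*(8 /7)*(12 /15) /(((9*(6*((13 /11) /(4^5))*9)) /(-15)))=1802240/7371 = 244.50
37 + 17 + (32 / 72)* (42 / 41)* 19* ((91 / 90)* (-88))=-715.69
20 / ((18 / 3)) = 10/3 = 3.33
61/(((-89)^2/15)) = 915/7921 = 0.12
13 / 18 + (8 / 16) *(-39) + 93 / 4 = 4.47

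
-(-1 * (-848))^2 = -719104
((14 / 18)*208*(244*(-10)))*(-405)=159868800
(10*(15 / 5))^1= 30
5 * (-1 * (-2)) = 10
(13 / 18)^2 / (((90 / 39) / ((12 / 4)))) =2197/3240 = 0.68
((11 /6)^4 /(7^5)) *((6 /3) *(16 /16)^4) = 14641/10890936 = 0.00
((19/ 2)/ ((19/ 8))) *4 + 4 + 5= 25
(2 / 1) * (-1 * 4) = -8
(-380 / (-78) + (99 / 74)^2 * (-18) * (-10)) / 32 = 17460865/1708512 = 10.22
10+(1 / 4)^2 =10.06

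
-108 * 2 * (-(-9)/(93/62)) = -1296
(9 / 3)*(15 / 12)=15/4 = 3.75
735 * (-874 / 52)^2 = 140362215/676 = 207636.41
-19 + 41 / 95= -1764/95 = -18.57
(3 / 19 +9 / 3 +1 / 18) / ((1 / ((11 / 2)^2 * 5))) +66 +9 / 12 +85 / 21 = 5332223/9576 = 556.83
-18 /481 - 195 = -195.04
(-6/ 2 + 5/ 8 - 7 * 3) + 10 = -13.38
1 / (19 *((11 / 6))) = 0.03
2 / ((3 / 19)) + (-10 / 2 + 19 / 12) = 37/4 = 9.25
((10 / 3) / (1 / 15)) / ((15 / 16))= 160/3 = 53.33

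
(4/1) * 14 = 56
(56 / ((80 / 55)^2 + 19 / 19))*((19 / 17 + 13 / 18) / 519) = 1907444/29936439 = 0.06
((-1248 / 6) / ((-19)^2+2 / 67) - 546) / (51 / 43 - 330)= 568508590/342008271 = 1.66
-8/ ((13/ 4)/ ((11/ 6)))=-176/39 = -4.51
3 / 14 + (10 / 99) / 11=0.22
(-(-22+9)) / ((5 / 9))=117/5 = 23.40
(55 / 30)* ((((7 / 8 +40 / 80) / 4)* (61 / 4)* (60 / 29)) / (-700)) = -7381/259840 = -0.03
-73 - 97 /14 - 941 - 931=-27327/14 = -1951.93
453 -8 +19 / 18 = 8029/18 = 446.06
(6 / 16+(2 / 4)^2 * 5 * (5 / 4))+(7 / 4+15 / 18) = 4.52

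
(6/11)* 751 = 4506/11 = 409.64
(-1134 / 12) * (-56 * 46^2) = 11197872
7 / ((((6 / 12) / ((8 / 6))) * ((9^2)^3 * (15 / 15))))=56/1594323 = 0.00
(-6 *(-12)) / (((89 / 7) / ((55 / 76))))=6930/1691 = 4.10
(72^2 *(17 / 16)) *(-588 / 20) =-161935.20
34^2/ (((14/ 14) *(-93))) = -1156/93 = -12.43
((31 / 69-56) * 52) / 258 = -99658/8901 = -11.20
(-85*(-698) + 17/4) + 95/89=59335.32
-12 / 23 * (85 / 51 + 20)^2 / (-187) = 16900/12903 = 1.31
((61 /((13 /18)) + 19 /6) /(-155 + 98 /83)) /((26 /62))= -17586455/12945738 = -1.36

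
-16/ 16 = -1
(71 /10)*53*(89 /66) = 334907/660 = 507.43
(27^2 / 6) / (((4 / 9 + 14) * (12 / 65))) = 729/16 = 45.56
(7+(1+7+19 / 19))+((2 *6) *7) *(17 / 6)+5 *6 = 284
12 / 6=2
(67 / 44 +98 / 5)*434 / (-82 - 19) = -1008399/11110 = -90.76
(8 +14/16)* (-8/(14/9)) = -639/14 = -45.64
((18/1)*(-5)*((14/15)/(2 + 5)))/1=-12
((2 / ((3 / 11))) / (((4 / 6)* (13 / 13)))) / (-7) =-11/7 = -1.57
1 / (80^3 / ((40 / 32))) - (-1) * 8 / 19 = 3276819/7782400 = 0.42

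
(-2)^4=16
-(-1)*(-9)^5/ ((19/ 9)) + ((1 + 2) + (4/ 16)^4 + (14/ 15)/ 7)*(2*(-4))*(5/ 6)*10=-154199473/5472 = -28179.73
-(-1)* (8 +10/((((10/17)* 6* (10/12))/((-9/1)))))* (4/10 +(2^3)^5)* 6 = -4443395.04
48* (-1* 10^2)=-4800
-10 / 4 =-5/2 = -2.50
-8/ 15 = -0.53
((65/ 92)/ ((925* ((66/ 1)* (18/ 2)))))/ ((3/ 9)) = 13/3369960 = 0.00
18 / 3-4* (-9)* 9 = 330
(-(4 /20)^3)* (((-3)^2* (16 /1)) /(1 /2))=-288/125 = -2.30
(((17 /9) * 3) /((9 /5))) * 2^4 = 1360/27 = 50.37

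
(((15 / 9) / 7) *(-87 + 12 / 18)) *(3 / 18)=-185/54 = -3.43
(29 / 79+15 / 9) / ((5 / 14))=6748/1185 = 5.69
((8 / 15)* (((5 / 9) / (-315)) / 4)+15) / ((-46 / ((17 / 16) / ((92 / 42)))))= -2168741/13711680 = -0.16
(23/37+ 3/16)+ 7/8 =997/592 = 1.68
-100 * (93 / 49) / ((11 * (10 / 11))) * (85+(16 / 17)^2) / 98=-11541765/693889 = -16.63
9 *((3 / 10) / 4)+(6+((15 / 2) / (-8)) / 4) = 2061/320 = 6.44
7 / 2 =3.50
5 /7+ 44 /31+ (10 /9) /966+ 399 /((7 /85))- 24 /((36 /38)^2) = 649581841/134757 = 4820.39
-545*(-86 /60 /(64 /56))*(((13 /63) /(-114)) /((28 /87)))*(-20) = 8834995/114912 = 76.88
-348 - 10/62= -10793/31 = -348.16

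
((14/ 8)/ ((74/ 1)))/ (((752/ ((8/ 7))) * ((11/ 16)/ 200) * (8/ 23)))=575/19129 = 0.03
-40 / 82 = -20/41 = -0.49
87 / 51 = 29/17 = 1.71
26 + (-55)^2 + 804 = 3855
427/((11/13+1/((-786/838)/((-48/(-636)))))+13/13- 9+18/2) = 115621779/478108 = 241.83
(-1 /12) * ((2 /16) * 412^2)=-1768.17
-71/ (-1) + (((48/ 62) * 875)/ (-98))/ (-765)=785857/11067 = 71.01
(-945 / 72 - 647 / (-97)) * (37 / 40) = -5.97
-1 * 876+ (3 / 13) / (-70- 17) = -330253/377 = -876.00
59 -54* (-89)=4865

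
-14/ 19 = -0.74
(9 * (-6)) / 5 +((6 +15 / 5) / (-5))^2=-189/25 = -7.56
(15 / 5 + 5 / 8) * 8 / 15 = 29/15 = 1.93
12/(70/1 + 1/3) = 36/211 = 0.17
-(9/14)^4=-6561/38416 = -0.17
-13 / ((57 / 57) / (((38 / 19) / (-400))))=13/200 = 0.06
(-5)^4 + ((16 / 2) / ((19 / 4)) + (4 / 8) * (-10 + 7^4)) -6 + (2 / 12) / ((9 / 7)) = 931769/513 = 1816.31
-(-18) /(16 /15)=135/8 = 16.88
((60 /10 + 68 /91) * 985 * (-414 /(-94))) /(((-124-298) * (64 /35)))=-312978825/8250944 = -37.93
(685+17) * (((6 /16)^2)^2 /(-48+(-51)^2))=9477/1742848 = 0.01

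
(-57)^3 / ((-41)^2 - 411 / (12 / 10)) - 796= -2501278/2677 = -934.36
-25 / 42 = -0.60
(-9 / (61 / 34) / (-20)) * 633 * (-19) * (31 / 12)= -7792.90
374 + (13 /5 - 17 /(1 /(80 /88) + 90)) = 1714563/4555 = 376.41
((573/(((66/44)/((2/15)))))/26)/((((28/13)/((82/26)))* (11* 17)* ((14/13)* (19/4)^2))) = 31324/49617645 = 0.00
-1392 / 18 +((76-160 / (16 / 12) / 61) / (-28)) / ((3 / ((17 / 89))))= -8835889/114009 = -77.50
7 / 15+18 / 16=1.59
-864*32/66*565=-2603520/11 = -236683.64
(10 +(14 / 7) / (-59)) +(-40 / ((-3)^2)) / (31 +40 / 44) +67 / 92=180988471/17147052 = 10.56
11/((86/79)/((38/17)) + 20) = 16511/30751 = 0.54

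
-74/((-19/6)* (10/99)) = 21978/95 = 231.35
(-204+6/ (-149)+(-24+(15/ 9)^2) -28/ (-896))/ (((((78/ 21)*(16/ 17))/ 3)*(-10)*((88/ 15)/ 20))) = 442365245/6713344 = 65.89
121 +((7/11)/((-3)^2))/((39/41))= 467468/3861 = 121.07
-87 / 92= -0.95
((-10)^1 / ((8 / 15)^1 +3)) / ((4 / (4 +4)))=-300/53 = -5.66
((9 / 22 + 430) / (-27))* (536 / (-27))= 2537692/8019 = 316.46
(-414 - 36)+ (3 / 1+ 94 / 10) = -2188/5 = -437.60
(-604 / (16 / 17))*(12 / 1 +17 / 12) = -413287/48 = -8610.15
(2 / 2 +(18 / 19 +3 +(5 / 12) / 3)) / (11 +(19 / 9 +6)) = 3479/13072 = 0.27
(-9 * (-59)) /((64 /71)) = 37701/64 = 589.08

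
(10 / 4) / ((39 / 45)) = 2.88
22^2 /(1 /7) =3388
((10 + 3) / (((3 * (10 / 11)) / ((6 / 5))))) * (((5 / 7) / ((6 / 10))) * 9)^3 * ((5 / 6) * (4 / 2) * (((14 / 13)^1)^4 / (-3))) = -11550000/2197 = -5257.17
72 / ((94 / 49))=1764/47 = 37.53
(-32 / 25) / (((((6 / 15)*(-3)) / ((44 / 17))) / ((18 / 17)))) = 4224/1445 = 2.92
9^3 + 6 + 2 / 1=737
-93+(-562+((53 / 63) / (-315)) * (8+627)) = -2606426/3969 = -656.70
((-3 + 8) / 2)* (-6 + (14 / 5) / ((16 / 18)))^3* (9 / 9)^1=-185193/3200 = -57.87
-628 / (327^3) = -628/34965783 = 0.00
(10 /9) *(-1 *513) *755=-430350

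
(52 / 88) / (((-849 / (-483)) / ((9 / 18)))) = 2093/12452 = 0.17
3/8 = 0.38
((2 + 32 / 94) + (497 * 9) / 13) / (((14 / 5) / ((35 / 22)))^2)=132288125/1182896 = 111.83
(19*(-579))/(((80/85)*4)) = -187017/64 = -2922.14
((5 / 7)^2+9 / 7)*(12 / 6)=176/49 = 3.59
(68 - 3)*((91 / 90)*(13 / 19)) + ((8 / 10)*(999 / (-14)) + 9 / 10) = -67139/5985 = -11.22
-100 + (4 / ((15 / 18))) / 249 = -41492/415 = -99.98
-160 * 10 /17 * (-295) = 472000/17 = 27764.71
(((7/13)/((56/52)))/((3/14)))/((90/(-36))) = -0.93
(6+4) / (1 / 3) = 30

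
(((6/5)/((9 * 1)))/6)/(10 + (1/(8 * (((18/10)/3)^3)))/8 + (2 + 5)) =192/147505 = 0.00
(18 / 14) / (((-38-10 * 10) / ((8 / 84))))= -1/1127 = 0.00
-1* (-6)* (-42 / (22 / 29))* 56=-204624/11 = -18602.18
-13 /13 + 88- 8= 79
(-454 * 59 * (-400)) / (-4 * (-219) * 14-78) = 5357200/6093 = 879.24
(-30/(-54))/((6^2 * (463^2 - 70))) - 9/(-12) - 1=-8679107/34716438 = -0.25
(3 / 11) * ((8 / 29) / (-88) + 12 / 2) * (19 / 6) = 36347/7018 = 5.18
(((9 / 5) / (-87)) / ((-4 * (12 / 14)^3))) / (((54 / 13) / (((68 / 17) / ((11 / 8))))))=4459/775170 = 0.01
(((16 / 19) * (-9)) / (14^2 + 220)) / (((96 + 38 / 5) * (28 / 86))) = -1935/3582488 = 0.00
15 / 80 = 0.19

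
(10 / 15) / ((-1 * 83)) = -2/249 = -0.01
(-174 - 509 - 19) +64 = -638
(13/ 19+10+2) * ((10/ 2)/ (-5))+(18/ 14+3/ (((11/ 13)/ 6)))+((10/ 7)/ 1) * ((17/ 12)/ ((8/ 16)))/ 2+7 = 165887/8778 = 18.90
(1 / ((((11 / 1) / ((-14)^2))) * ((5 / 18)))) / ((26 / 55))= 1764/13 = 135.69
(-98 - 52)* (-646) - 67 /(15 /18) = 484098/5 = 96819.60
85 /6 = 14.17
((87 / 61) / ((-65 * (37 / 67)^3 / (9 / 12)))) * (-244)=78499143/3292445 = 23.84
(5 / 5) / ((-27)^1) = -1/27 = -0.04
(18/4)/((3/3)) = 9/2 = 4.50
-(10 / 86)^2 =-25/1849 = -0.01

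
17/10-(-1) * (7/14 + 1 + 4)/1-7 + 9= 46/5 = 9.20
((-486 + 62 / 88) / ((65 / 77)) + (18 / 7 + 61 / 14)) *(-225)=46515915/364 = 127790.98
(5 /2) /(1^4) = 5/2 = 2.50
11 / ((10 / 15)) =33/2 = 16.50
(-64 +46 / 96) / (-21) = 3049/1008 = 3.02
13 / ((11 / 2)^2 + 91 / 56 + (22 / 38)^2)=37544/93023 = 0.40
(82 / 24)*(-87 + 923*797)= 7539326/3 = 2513108.67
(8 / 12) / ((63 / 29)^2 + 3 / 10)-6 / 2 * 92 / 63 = -3765856/886473 = -4.25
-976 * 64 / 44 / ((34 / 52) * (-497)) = 406016/92939 = 4.37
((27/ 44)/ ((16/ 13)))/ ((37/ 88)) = 351/296 = 1.19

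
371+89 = 460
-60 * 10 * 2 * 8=-9600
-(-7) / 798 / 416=1/47424 = 0.00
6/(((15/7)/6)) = 84/5 = 16.80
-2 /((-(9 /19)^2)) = 722/81 = 8.91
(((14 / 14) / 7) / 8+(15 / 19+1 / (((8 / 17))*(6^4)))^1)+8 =12147077/1378944 = 8.81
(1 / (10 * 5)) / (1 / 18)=0.36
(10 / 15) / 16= 1/24 = 0.04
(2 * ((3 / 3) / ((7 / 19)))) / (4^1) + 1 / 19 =375/266 = 1.41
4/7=0.57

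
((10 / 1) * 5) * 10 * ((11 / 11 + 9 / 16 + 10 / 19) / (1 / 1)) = 79375/76 = 1044.41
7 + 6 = 13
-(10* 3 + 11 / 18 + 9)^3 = -62151.42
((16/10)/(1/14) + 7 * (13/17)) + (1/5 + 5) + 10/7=20457/595 = 34.38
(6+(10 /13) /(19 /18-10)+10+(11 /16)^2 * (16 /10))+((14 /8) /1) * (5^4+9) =377131893/334880 = 1126.17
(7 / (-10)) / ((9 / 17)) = -119/90 = -1.32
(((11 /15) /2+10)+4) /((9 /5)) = 431/54 = 7.98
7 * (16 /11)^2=1792/121 = 14.81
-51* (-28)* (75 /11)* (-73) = -7818300/11 = -710754.55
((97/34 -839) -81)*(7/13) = -218281/442 = -493.85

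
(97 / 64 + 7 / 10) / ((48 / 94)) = 4.34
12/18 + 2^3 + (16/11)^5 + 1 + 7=11198278/483153 = 23.18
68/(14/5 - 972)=-170/2423 = -0.07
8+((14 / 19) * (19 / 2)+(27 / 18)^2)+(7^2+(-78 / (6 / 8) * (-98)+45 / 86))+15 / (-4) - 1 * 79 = 437569/43 = 10176.02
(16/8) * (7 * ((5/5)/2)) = 7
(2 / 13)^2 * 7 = 28/169 = 0.17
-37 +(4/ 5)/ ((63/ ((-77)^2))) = 1723/45 = 38.29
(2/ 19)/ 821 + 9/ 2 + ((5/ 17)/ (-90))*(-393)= 4601807/795549 = 5.78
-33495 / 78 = -11165/26 = -429.42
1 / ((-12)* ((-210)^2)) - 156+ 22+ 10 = -65620801/529200 = -124.00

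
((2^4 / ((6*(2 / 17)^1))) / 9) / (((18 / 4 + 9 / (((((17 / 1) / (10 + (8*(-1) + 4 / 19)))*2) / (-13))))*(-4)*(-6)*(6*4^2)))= -5491/15606432 = 0.00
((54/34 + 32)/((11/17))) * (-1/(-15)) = 571/165 = 3.46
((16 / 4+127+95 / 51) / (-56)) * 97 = -11737/51 = -230.14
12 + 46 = 58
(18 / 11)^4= 104976/14641 = 7.17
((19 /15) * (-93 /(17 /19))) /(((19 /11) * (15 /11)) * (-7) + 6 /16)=10832888/1325745 = 8.17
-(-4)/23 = 4/23 = 0.17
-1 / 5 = -0.20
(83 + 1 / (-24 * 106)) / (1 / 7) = 1478057/2544 = 581.00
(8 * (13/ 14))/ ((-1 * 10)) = -26/35 = -0.74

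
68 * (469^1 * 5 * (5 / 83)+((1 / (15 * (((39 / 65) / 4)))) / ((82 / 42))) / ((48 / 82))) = 7195454/747 = 9632.47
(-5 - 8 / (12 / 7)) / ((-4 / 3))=29/4 = 7.25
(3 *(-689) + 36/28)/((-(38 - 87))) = -14460/343 = -42.16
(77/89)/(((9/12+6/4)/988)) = 304304/801 = 379.91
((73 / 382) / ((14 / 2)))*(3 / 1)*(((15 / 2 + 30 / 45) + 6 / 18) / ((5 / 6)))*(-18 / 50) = -100521/334250 = -0.30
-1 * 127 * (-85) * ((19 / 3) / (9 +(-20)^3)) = -205105/23973 = -8.56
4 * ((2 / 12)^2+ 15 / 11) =551/99 = 5.57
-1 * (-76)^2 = -5776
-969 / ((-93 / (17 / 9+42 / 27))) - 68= -32.11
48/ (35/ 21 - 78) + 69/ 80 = 4281/18320 = 0.23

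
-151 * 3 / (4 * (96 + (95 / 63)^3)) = -113271291/99447548 = -1.14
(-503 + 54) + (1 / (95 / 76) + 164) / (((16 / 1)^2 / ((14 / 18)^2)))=-5813993/12960 = -448.61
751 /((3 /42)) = 10514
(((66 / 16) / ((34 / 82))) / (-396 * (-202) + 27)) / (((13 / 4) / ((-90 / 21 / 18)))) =-2255/247578786 = 0.00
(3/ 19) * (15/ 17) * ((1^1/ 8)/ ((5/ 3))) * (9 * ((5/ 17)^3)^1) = 30375/12695192 = 0.00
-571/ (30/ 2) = -571/15 = -38.07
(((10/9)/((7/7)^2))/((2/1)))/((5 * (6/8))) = 0.15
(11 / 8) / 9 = 11/72 = 0.15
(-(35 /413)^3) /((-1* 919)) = 125/188743301 = 0.00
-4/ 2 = -2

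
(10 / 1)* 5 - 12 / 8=48.50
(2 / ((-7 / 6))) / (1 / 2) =-24/7 = -3.43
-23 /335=-0.07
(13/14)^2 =169/196 = 0.86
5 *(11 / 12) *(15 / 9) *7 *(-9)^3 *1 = -155925/4 = -38981.25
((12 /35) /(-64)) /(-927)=1/173040 = 0.00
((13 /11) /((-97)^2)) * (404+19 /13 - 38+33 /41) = 196286/4243459 = 0.05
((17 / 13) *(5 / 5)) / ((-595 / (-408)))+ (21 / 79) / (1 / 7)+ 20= 818017/35945 = 22.76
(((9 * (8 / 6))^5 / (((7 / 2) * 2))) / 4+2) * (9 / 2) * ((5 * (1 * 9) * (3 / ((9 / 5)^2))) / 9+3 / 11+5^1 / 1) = 91497451/231 = 396092.86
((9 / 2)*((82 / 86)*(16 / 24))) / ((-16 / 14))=-861/344 = -2.50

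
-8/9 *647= -575.11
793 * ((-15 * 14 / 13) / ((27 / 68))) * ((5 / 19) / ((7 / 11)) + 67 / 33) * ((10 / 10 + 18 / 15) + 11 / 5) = -177965792/513 = -346911.88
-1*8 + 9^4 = 6553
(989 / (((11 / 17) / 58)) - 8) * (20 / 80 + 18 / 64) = 8288061/176 = 47091.26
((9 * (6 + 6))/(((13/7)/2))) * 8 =12096/13 = 930.46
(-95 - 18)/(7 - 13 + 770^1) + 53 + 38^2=1143595/764 = 1496.85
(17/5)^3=39.30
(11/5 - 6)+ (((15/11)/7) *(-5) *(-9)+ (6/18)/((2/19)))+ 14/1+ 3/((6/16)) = 69607/2310 = 30.13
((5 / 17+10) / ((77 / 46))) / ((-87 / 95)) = -109250/16269 = -6.72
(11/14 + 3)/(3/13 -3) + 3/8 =-125/126 = -0.99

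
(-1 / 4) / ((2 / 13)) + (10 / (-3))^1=-119/24 = -4.96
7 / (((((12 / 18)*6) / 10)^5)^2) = 66757.20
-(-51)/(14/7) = 51/2 = 25.50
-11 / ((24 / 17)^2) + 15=5461/576 = 9.48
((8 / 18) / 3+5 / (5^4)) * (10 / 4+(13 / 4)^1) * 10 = 8.98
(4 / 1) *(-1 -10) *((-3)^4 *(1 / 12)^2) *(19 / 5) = -1881/20 = -94.05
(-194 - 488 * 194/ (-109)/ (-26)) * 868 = -279699112/1417 = -197388.22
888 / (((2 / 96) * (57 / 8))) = 5982.32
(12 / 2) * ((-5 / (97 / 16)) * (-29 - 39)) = 32640/97 = 336.49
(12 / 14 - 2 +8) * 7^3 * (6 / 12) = 1176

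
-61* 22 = -1342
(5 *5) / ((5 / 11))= 55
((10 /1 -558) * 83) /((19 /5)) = -227420/19 = -11969.47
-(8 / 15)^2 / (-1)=64/225 = 0.28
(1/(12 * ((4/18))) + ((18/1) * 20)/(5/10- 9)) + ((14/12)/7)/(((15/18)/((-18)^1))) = -30993/680 = -45.58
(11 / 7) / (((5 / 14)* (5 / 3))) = 66/25 = 2.64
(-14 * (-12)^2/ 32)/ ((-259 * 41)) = 9/1517 = 0.01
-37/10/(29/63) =-2331/290 = -8.04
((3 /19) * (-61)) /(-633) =61/4009 = 0.02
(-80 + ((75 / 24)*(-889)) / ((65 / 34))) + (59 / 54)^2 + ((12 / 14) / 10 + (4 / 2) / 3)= -507900319/331695 = -1531.23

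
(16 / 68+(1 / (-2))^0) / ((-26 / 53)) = -1113/442 = -2.52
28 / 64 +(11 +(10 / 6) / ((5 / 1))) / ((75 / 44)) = 7.09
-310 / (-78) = 155/39 = 3.97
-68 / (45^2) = -68/2025 = -0.03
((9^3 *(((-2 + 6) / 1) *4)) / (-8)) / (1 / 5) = -7290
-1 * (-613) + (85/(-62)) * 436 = 473/31 = 15.26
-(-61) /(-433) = -61/433 = -0.14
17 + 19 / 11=206/11 = 18.73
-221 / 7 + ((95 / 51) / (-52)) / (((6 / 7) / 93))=-1316489/37128 = -35.46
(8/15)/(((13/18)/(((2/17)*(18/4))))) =432/1105 = 0.39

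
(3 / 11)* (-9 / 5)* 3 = -81/55 = -1.47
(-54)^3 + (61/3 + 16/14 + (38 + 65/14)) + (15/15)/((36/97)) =-39664091/252 = -157397.19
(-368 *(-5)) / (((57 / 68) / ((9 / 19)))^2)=76573440/130321 = 587.58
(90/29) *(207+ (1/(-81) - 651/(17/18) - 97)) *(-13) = 103701650/4437 = 23372.02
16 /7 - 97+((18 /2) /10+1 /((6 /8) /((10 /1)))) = -16901/210 = -80.48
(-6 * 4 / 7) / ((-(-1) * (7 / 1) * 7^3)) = -24/16807 = 0.00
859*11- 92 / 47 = 444011/47 = 9447.04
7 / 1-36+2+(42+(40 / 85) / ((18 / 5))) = 2315/153 = 15.13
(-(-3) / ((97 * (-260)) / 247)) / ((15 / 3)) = -0.01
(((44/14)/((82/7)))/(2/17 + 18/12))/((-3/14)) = -476/615 = -0.77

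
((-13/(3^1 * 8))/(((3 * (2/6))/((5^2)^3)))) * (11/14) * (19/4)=-42453125/1344 = -31587.15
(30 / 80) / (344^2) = 3/946688 = 0.00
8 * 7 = 56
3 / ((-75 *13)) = -1/325 = 0.00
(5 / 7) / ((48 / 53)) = 265/336 = 0.79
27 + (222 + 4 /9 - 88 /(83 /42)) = 153071/747 = 204.91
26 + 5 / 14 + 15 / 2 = 237/7 = 33.86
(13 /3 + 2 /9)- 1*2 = 23/9 = 2.56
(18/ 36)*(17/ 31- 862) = -26705/62 = -430.73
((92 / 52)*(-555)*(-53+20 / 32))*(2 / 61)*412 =550899105/793 = 694702.53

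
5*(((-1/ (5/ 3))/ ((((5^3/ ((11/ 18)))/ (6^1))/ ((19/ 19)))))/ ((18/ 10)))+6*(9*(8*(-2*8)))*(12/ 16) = -1166411/225 = -5184.05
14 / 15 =0.93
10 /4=5/2 = 2.50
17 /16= 1.06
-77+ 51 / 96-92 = -5391/32 = -168.47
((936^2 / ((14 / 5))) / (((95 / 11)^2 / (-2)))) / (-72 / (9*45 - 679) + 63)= -179296832/1351945 = -132.62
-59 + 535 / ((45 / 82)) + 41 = 8612/9 = 956.89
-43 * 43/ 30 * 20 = -3698/3 = -1232.67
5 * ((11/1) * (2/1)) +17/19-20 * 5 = 207/19 = 10.89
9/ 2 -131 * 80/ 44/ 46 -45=-23113/506 = -45.68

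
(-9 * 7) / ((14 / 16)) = -72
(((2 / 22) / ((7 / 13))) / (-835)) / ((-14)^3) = 13/176425480 = 0.00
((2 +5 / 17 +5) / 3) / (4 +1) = 124/255 = 0.49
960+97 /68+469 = 97269/68 = 1430.43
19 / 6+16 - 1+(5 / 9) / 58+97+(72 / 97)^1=2934709/25317 = 115.92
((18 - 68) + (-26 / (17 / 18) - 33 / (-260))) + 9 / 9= -337699/4420 = -76.40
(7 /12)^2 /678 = 49/97632 = 0.00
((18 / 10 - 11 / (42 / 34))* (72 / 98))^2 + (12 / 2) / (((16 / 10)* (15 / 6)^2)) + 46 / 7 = 101231089/2941225 = 34.42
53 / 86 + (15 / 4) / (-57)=1799/3268 = 0.55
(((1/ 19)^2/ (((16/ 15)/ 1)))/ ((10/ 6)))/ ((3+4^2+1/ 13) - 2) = 39/427424 = 0.00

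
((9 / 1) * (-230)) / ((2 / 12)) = -12420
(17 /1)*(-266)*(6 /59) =-27132/59 = -459.86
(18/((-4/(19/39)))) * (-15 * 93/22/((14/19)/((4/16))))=1510785/32032 = 47.16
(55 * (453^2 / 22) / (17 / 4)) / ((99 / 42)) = 9576420/187 = 51210.80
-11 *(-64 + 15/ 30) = 1397/2 = 698.50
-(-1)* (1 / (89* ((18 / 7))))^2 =49/2566404 = 0.00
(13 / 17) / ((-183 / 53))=-0.22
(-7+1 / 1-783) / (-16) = 789/16 = 49.31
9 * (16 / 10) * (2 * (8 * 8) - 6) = 1756.80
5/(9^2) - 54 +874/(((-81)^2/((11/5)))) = -1759831/32805 = -53.65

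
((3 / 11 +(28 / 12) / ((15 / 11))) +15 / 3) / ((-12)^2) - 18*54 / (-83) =69571091/5916240 = 11.76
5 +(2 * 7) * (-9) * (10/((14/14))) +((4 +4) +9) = -1238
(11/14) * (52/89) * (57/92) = 8151/28658 = 0.28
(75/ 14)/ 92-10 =-12805/1288 = -9.94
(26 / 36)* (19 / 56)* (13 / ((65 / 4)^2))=19/1575 = 0.01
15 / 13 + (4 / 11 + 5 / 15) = 794/429 = 1.85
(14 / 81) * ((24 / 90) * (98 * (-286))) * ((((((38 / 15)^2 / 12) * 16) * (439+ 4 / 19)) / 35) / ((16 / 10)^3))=-222198977/6561 = -33866.63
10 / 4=5/2 = 2.50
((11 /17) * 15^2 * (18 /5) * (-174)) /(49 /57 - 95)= 44184690/45611 = 968.73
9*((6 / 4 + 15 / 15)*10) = 225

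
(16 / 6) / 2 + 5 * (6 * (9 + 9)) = 1624/3 = 541.33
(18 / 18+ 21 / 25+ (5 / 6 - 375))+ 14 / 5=-55429/150 = -369.53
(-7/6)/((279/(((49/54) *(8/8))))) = -343/90396 = 0.00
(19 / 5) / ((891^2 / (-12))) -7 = -9262021/1323135 = -7.00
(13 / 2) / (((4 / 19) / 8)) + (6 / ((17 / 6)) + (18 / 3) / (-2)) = 4184/17 = 246.12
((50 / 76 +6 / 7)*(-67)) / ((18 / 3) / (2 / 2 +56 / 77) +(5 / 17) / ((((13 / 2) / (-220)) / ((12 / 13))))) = 77573873/4367748 = 17.76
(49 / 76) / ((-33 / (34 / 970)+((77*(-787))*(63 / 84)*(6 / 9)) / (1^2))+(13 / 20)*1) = -595/28830353 = 0.00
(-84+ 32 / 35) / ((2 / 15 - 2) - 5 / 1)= 8724/721 = 12.10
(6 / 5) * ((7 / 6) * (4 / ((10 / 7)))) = 98/25 = 3.92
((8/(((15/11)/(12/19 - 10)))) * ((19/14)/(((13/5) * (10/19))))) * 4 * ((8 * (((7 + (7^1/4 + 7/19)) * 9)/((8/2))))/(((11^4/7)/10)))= -269136/1573 = -171.10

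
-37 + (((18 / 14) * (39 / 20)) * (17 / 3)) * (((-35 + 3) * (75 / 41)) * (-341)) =283551.43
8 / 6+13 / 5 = 59/15 = 3.93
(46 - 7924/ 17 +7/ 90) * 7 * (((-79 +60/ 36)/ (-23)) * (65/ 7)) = -969132788/10557 = -91800.02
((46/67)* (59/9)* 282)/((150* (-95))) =-127558/1432125 = -0.09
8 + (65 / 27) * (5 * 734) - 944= 213278/27 = 7899.19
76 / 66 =38/33 = 1.15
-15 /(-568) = 15/568 = 0.03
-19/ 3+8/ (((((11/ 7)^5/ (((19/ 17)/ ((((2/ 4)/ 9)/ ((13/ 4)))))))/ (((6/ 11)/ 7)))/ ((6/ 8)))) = -283993361/90349611 = -3.14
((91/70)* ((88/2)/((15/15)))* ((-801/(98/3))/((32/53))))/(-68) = 18212337/533120 = 34.16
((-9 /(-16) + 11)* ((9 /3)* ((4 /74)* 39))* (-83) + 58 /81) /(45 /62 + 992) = -121907221/19941876 = -6.11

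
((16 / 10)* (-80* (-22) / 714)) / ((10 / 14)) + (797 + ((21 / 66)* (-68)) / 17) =2247503/2805 = 801.25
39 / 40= 0.98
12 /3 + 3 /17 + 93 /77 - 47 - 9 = -66256/1309 = -50.62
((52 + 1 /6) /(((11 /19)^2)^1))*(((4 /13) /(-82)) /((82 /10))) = -564965/7932639 = -0.07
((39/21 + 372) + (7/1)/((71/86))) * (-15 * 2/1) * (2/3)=-3800420/497 = -7646.72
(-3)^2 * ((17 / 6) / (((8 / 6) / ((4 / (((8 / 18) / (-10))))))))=-6885/4 = -1721.25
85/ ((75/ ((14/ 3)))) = 238/45 = 5.29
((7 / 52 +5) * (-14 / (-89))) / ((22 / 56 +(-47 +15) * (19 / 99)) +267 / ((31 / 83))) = 902286/792171991 = 0.00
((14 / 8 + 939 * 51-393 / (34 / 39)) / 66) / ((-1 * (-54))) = 3225917/242352 = 13.31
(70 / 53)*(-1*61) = -4270/53 = -80.57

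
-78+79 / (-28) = -80.82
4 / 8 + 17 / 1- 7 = 21/2 = 10.50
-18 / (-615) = 6/205 = 0.03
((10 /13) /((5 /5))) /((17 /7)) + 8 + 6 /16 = 8.69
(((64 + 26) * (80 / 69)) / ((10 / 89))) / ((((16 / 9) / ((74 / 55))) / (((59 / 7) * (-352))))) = -335727936/161 = -2085266.68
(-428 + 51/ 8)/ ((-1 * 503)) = 0.84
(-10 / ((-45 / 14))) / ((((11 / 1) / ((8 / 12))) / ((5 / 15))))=56/891 = 0.06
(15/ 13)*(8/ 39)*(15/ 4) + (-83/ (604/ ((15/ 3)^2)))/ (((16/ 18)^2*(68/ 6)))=111931575/222117376 = 0.50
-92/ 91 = -1.01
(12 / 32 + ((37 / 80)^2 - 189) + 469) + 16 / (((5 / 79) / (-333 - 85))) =-674494791/6400 = -105389.81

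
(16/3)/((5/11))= 176/15 = 11.73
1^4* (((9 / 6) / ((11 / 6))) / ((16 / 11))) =9/16 = 0.56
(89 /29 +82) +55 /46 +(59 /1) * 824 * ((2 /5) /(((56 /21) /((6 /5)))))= 8837.14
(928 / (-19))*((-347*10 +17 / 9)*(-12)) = -2032678.18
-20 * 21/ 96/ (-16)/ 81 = 35/10368 = 0.00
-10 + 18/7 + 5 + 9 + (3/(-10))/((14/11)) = 887/140 = 6.34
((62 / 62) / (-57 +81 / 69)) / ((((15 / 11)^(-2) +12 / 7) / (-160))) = 483000/379529 = 1.27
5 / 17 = 0.29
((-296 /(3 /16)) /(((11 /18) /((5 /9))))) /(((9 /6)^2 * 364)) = -47360/27027 = -1.75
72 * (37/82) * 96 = 127872/41 = 3118.83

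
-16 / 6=-8/3 = -2.67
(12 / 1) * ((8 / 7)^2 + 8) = 5472/49 = 111.67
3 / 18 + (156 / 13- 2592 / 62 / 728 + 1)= 221887/16926 = 13.11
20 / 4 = 5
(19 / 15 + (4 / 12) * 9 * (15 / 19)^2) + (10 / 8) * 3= 149161/21660 = 6.89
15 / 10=1.50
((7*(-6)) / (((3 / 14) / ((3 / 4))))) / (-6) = 49/2 = 24.50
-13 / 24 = -0.54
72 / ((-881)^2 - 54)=72/776107 = 0.00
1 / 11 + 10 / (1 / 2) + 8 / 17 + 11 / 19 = 75112/3553 = 21.14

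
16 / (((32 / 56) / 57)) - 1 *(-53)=1649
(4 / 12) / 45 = 0.01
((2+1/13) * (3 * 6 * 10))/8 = 1215/26 = 46.73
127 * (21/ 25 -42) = -130683/25 = -5227.32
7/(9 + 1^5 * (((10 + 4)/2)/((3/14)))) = 21/125 = 0.17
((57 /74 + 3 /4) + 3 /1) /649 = 0.01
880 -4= 876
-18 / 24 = -3/4 = -0.75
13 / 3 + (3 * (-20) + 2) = -161/3 = -53.67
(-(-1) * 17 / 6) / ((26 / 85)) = 1445/156 = 9.26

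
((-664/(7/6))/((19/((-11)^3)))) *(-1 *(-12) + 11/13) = 885551568/1729 = 512175.57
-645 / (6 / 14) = -1505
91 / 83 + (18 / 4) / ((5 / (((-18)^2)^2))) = 39208991/415 = 94479.50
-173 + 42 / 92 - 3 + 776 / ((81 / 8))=-368507/3726 = -98.90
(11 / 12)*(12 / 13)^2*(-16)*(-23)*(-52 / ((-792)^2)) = -92/3861 = -0.02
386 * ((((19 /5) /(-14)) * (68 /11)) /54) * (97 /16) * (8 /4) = -6046883/41580 = -145.43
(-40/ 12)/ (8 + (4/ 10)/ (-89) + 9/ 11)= -48950/129429 = -0.38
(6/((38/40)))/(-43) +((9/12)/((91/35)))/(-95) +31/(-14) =-703085/297388 = -2.36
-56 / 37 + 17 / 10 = 0.19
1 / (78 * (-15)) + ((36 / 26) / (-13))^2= 26963/2570490 = 0.01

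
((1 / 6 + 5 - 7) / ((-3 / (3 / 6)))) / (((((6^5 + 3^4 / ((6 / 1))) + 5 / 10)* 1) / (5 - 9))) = -11/70110 = 0.00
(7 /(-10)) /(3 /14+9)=-49/645 = -0.08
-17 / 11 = -1.55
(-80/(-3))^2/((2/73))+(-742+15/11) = 2496277/99 = 25214.92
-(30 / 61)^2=-900/3721 = -0.24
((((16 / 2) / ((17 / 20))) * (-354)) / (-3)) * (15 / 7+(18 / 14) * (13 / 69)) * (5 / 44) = 9062400/30107 = 301.01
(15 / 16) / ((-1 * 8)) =-15/128 = -0.12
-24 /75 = -8/25 = -0.32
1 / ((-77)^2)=1/5929 = 0.00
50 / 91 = 0.55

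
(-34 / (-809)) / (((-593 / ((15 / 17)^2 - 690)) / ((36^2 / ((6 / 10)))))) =860479200/8155529 = 105.51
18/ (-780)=-3/130 = -0.02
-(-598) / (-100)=-299/50 = -5.98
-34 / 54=-17/27 = -0.63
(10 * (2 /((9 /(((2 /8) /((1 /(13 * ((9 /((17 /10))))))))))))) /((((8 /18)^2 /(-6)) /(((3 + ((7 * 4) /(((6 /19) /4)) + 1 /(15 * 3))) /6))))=-1177020/17 = -69236.47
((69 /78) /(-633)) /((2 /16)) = -92/8229 = -0.01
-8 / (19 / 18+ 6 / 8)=-288/65 = -4.43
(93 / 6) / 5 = 31/10 = 3.10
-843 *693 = -584199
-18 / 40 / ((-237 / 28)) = 21/395 = 0.05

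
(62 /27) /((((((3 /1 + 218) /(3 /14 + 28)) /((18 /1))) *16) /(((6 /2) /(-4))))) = -12245/49504 = -0.25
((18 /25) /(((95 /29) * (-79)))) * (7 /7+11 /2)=-3393/187625 = -0.02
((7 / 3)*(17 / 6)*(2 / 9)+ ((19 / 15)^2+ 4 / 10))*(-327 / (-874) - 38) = -23131309/176985 = -130.70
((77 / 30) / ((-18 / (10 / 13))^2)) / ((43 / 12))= 770/588627 = 0.00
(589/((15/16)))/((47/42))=131936/235 = 561.43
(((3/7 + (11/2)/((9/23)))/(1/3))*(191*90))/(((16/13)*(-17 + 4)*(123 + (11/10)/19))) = -496719375/1309336 = -379.37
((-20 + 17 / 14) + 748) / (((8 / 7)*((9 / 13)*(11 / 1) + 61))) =132717/14272 = 9.30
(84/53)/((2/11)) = 462/53 = 8.72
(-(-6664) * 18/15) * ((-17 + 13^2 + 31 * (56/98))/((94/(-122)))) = -413937216/235 = -1761434.96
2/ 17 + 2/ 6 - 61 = -3088/51 = -60.55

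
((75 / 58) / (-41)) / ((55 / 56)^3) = -263424/7912795 = -0.03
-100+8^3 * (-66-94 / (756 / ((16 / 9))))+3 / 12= -231369515/6804 = -34004.93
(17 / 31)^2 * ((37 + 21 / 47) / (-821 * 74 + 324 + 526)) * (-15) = 79475/28184208 = 0.00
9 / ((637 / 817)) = 7353/637 = 11.54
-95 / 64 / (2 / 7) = -665/128 = -5.20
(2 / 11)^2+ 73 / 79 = 9149/9559 = 0.96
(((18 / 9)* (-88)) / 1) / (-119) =176/119 = 1.48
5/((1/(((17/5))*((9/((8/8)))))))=153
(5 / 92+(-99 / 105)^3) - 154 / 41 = -734217989/161724500 = -4.54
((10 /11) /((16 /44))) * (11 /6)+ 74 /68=1157/204 = 5.67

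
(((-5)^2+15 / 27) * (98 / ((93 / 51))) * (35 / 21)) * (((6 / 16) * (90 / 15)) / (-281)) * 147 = -23469775/8711 = -2694.27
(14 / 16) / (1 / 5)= 35/8 = 4.38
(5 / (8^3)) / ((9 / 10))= 25/2304 = 0.01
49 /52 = 0.94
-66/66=-1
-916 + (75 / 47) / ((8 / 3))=-344191/376 = -915.40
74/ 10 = 37/5 = 7.40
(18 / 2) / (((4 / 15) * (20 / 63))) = 1701/16 = 106.31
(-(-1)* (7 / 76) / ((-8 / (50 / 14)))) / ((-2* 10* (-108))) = -5/262656 = 0.00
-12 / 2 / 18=-1/3 = -0.33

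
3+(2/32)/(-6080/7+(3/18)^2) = 2626413/875492 = 3.00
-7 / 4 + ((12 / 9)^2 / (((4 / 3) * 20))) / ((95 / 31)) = -1.73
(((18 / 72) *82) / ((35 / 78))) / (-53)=-1599/1855 = -0.86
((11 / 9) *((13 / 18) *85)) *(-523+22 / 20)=-12687389/324 = -39158.61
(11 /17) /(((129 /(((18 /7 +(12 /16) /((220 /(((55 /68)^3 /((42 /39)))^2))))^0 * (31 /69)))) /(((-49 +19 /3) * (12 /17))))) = -174592/2572389 = -0.07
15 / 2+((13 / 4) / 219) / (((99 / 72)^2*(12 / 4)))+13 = 3259793/158994 = 20.50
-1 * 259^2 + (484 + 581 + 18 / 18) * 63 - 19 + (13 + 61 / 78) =5599/78 = 71.78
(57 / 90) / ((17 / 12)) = 38/85 = 0.45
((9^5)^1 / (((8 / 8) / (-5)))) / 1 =-295245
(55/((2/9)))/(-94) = -495/188 = -2.63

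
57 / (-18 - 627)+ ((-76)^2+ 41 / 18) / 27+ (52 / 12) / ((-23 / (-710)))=835593023/2403270 = 347.69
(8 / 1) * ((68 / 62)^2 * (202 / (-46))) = -934048/22103 = -42.26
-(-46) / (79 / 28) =1288/79 = 16.30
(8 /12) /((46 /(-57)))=-19/23 = -0.83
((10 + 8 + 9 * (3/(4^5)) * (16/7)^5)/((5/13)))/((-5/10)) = -8584524/84035 = -102.15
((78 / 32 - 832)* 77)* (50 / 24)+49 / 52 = -332154473/2496 = -133074.71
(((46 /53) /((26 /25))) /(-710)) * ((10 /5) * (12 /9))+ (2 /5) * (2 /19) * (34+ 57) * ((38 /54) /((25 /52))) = 925421332/165101625 = 5.61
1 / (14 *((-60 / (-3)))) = 1/280 = 0.00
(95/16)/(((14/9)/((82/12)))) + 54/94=561291/21056 = 26.66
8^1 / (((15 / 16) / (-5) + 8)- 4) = 128/61 = 2.10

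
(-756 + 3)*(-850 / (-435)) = -1471.38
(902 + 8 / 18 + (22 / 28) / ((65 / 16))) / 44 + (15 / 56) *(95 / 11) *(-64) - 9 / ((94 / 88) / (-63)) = 243934631/604890 = 403.27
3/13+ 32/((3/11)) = 4585/39 = 117.56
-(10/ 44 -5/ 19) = 15/418 = 0.04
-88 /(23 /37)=-3256/23 = -141.57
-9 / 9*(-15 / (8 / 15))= 225/8 = 28.12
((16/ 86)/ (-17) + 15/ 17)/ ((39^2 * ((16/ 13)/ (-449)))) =-22001/105264 = -0.21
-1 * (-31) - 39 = -8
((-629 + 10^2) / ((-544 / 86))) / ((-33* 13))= -22747/116688 = -0.19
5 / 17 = 0.29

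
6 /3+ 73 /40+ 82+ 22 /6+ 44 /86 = 464417/5160 = 90.00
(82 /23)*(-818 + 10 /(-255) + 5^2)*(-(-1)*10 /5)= -6632980/1173 = -5654.71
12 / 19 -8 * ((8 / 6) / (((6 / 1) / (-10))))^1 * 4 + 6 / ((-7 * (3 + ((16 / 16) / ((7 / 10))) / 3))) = 892486/12483 = 71.50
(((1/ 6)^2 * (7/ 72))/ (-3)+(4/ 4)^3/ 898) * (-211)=-157195/3491424 = -0.05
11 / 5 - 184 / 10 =-81/5 = -16.20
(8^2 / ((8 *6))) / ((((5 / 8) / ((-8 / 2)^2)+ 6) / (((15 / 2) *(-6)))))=-7680/773 = -9.94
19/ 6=3.17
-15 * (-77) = 1155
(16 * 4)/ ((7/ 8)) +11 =589/7 = 84.14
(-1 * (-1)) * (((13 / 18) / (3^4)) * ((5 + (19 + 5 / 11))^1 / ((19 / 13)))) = 45461/304722 = 0.15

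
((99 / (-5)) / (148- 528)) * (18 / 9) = 99/950 = 0.10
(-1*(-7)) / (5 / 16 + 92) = 0.08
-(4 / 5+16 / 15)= -1.87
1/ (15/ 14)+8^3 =7694/15 = 512.93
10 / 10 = 1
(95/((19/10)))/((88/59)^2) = 87025/3872 = 22.48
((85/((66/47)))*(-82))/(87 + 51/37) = -1212083/21582 = -56.16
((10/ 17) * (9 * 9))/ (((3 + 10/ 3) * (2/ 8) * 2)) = 4860/323 = 15.05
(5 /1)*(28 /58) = 70/29 = 2.41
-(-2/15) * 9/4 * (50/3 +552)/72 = 853/360 = 2.37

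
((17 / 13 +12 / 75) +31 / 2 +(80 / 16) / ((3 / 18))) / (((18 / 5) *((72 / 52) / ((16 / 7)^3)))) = 15630848/138915 = 112.52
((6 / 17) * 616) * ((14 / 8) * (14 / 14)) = 6468/17 = 380.47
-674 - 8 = -682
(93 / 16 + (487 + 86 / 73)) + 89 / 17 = 9912629/19856 = 499.23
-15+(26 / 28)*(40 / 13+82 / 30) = -2017/210 = -9.60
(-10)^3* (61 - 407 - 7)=353000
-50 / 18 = -25/9 = -2.78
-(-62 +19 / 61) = 3763/61 = 61.69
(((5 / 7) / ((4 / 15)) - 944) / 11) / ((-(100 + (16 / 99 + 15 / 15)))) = 237213/280420 = 0.85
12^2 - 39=105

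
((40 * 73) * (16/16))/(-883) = -2920/883 = -3.31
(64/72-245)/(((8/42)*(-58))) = 15379/696 = 22.10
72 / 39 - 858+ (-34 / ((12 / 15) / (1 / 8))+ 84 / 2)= -819.47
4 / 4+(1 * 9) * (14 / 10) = 68/5 = 13.60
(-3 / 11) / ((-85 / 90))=54/187 = 0.29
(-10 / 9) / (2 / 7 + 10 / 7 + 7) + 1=479/549 = 0.87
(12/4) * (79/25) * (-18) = -4266/25 = -170.64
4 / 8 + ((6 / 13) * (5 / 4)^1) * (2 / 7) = 121/182 = 0.66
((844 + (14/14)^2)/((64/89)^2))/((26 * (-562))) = -514865/4603904 = -0.11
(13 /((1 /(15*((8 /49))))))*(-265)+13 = -412763/49 = -8423.73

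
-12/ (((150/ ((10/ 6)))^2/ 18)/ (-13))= 0.35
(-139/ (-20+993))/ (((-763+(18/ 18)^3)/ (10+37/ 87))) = 907/464058 = 0.00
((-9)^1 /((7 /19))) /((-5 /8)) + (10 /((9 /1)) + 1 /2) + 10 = 31939/630 = 50.70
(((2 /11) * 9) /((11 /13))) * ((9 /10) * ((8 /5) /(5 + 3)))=1053/3025 = 0.35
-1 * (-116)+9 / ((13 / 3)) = 1535/13 = 118.08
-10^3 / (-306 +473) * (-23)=23000/167 = 137.72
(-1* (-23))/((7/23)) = 529/7 = 75.57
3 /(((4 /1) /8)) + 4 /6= 20/3 = 6.67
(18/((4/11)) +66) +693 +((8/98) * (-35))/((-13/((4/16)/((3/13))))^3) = 808.50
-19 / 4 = -4.75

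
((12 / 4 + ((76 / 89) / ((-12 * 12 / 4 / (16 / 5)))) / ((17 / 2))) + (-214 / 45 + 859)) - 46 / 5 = 19246166/22695 = 848.04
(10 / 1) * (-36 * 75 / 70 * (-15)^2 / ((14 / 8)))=-2430000/49 = -49591.84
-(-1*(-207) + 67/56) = -11659/56 = -208.20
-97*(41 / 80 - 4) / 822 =9021/21920 = 0.41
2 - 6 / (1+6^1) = 8/7 = 1.14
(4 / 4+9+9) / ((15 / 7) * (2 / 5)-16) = -133/106 = -1.25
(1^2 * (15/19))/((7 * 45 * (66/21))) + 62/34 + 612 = 13085507/21318 = 613.82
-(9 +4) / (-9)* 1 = 13/9 = 1.44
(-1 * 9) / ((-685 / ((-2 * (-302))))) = 7.94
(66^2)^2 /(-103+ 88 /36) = -170772624/905 = -188699.03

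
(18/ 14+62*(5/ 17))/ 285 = 2323/33915 = 0.07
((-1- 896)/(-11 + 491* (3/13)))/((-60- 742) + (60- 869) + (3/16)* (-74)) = 15548/2881445 = 0.01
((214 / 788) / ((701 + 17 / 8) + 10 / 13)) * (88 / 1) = 44512/1311035 = 0.03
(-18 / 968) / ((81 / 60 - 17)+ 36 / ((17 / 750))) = -765/64696159 = 0.00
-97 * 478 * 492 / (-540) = 1901006/45 = 42244.58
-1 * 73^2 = -5329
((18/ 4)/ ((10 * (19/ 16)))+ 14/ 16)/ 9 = 953/6840 = 0.14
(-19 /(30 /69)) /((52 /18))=-3933/260 = -15.13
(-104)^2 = 10816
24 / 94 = 12/47 = 0.26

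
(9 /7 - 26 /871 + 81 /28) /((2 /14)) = 7783/268 = 29.04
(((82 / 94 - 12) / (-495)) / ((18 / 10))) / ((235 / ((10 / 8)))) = 523/7872876 = 0.00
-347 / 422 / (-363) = 347/153186 = 0.00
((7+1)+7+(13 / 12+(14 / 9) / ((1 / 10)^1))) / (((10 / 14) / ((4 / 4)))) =7973/180 = 44.29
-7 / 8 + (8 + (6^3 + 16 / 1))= 1913/8 = 239.12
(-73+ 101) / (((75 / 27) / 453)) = 4566.24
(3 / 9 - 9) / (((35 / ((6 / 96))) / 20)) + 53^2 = 117965/42 = 2808.69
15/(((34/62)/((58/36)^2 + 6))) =431675/1836 = 235.12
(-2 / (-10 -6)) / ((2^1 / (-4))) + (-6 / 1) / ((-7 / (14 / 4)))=11/4 = 2.75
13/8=1.62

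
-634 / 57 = -11.12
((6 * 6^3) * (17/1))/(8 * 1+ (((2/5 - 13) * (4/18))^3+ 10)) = -1377000/247 = -5574.90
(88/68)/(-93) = -22/1581 = -0.01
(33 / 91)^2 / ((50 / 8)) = 4356/207025 = 0.02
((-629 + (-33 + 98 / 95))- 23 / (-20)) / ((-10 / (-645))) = -32344299/760 = -42558.29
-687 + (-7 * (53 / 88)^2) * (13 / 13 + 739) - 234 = -5420711/1936 = -2799.95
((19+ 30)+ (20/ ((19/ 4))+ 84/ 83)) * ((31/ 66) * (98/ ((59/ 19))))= 43296057/53867 = 803.76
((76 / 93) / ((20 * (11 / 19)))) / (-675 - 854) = -361/7820835 = 0.00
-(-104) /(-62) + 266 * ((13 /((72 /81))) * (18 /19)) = 228397/62 = 3683.82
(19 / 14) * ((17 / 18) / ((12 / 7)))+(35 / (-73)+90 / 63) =374573/220752 = 1.70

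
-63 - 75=-138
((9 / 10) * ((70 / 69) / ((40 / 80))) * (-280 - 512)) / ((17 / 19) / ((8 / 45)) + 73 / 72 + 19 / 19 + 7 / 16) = -91010304/470971 = -193.24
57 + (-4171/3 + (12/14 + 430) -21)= -19393/21 = -923.48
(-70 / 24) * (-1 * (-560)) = -4900/3 = -1633.33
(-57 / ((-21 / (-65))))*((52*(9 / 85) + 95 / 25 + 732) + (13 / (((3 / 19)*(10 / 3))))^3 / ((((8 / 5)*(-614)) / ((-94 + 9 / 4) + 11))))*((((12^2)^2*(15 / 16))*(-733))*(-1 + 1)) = 0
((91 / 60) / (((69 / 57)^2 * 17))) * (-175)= -1149785/107916 = -10.65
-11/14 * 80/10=-44/7 = -6.29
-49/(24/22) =-539/12 = -44.92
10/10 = 1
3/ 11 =0.27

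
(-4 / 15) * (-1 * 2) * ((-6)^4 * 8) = 27648/5 = 5529.60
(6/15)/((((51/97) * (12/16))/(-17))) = -776/45 = -17.24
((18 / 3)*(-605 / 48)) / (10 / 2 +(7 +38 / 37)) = -22385/3856 = -5.81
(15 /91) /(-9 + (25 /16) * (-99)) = -80/79443 = 0.00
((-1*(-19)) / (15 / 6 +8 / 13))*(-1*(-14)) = 6916/81 = 85.38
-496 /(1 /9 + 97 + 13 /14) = -62496/12353 = -5.06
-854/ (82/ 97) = -41419/41 = -1010.22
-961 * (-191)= 183551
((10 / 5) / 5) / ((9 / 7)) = 14/45 = 0.31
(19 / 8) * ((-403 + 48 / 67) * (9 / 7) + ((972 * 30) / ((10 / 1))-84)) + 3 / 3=20630741/3752 = 5498.60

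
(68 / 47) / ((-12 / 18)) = -2.17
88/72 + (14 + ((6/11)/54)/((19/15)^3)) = 10339888/679041 = 15.23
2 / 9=0.22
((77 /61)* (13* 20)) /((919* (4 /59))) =295295/56059 = 5.27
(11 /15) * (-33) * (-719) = 86999/5 = 17399.80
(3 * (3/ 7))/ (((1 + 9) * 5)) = 9/350 = 0.03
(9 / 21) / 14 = 3/98 = 0.03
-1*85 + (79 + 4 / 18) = -52/9 = -5.78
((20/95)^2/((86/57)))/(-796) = -6/162583 = 0.00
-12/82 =-6/41 = -0.15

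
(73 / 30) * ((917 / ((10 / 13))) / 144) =870233/43200 = 20.14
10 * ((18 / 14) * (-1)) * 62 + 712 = -596/7 = -85.14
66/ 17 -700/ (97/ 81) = -957498/1649 = -580.65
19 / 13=1.46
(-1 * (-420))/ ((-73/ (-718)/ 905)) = 272911800/73 = 3738517.81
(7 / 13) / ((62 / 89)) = 623/806 = 0.77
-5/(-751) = 5/751 = 0.01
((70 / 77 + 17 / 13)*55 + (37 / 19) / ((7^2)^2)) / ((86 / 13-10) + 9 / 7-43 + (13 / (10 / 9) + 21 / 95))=-144613192/39352047 = -3.67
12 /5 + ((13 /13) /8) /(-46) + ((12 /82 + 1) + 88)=6906051/75440 = 91.54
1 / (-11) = -0.09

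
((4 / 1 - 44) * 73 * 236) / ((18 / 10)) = -3445600/9 = -382844.44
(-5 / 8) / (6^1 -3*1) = -5/24 = -0.21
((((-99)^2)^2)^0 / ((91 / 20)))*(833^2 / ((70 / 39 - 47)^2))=231957180/3108169 = 74.63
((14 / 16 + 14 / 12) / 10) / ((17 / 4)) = 49/1020 = 0.05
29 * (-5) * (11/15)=-319/3 = -106.33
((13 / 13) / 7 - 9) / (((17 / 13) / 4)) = -3224/119 = -27.09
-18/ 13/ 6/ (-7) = 3/91 = 0.03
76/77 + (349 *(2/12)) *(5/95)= 35537/8778 = 4.05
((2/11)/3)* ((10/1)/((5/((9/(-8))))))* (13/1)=-39/22 = -1.77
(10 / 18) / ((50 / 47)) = 47/90 = 0.52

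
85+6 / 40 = 1703/20 = 85.15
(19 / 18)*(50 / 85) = 95/153 = 0.62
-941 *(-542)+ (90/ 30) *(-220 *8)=504742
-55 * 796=-43780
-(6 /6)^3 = -1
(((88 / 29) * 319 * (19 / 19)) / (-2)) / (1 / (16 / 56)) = -968/7 = -138.29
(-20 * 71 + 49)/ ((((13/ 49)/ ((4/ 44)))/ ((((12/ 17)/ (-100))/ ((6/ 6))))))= 201537/60775 = 3.32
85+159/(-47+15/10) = 7417/91 = 81.51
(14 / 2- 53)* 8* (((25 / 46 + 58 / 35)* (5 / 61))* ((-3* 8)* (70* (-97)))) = -659848320/61 = -10817185.57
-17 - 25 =-42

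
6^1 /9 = 2/3 = 0.67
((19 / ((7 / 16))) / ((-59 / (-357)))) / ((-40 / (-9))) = 17442/295 = 59.13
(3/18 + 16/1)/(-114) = -97/684 = -0.14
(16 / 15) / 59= 16/885 = 0.02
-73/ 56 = -1.30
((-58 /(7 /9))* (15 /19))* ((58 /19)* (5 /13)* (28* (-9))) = 81745200/4693 = 17418.54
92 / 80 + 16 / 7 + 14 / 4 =971/140 = 6.94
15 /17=0.88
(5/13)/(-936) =-5/12168 = 0.00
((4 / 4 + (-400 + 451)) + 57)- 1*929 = -820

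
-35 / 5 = -7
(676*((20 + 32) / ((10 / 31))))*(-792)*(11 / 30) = -791130912/25 = -31645236.48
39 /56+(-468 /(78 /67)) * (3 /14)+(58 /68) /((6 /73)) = -214397/2856 = -75.07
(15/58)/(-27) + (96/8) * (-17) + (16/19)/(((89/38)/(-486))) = -17596021/46458 = -378.75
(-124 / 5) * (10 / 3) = -248/3 = -82.67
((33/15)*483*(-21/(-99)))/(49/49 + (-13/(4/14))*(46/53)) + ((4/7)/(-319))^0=-4.86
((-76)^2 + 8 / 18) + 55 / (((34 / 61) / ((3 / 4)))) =7160953/1224 = 5850.45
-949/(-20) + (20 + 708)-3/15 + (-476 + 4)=1213/4 = 303.25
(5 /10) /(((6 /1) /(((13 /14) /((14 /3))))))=13/784 = 0.02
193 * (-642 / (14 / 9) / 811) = -557577/5677 = -98.22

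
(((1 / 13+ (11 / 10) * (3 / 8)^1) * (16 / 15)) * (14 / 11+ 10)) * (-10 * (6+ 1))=-883624/2145 = -411.95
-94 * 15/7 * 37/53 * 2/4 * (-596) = 15546660/371 = 41904.74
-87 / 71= -1.23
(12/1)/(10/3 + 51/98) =3528/1133 = 3.11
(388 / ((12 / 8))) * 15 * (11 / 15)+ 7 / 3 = 8543/3 = 2847.67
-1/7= -0.14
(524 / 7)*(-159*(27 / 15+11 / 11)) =-166632/5 = -33326.40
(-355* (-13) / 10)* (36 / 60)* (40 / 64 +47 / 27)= 471653/720 = 655.07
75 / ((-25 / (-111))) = 333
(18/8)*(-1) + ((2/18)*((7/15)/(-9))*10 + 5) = 2617/972 = 2.69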